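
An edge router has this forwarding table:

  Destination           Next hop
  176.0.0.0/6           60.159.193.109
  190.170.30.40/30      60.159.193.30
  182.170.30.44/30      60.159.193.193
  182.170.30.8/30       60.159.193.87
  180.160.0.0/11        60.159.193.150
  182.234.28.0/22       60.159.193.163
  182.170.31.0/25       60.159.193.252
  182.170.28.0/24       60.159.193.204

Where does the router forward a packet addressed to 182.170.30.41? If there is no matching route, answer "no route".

No entry's prefix contains 182.170.30.41; there is no default route.

no route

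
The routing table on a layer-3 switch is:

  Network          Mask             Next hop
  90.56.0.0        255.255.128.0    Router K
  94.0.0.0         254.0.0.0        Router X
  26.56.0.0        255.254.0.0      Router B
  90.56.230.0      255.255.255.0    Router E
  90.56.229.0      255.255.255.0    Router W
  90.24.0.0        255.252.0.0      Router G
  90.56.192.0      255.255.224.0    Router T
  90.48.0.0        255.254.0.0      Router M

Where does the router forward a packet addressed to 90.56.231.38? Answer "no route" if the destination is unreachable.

No entry's prefix contains 90.56.231.38; there is no default route.

no route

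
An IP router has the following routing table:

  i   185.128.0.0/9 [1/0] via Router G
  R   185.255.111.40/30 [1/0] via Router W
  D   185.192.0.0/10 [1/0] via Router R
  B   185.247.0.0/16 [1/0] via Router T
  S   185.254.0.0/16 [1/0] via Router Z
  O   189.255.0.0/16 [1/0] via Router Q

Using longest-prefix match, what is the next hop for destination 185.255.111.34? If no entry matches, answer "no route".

Router R

Routes whose prefix contains 185.255.111.34:
  185.128.0.0/9 (185.128.0.0 - 185.255.255.255) -> Router G
  185.192.0.0/10 (185.192.0.0 - 185.255.255.255) -> Router R
More-specific entries that do NOT match:
  185.255.111.40/30 (185.255.111.40 - 185.255.111.43) does not contain 185.255.111.34
  185.247.0.0/16 (185.247.0.0 - 185.247.255.255) does not contain 185.255.111.34
  185.254.0.0/16 (185.254.0.0 - 185.254.255.255) does not contain 185.255.111.34
  189.255.0.0/16 (189.255.0.0 - 189.255.255.255) does not contain 185.255.111.34
Longest matching prefix is /10 -> next hop Router R.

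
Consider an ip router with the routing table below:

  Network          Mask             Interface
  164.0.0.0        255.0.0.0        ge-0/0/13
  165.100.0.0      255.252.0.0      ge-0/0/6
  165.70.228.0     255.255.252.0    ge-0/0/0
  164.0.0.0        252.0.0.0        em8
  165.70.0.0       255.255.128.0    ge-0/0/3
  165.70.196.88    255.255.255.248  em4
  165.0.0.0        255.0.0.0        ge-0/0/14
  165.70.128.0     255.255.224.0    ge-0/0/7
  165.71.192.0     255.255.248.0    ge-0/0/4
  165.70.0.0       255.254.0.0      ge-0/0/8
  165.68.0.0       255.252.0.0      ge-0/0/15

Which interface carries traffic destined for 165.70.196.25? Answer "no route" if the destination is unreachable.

ge-0/0/8

Routes whose prefix contains 165.70.196.25:
  164.0.0.0/6 (164.0.0.0 - 167.255.255.255) -> em8
  165.0.0.0/8 (165.0.0.0 - 165.255.255.255) -> ge-0/0/14
  165.68.0.0/14 (165.68.0.0 - 165.71.255.255) -> ge-0/0/15
  165.70.0.0/15 (165.70.0.0 - 165.71.255.255) -> ge-0/0/8
More-specific entries that do NOT match:
  165.70.196.88/29 (165.70.196.88 - 165.70.196.95) does not contain 165.70.196.25
  165.70.228.0/22 (165.70.228.0 - 165.70.231.255) does not contain 165.70.196.25
  165.71.192.0/21 (165.71.192.0 - 165.71.199.255) does not contain 165.70.196.25
  165.70.128.0/19 (165.70.128.0 - 165.70.159.255) does not contain 165.70.196.25
  165.70.0.0/17 (165.70.0.0 - 165.70.127.255) does not contain 165.70.196.25
Longest matching prefix is /15 -> interface ge-0/0/8.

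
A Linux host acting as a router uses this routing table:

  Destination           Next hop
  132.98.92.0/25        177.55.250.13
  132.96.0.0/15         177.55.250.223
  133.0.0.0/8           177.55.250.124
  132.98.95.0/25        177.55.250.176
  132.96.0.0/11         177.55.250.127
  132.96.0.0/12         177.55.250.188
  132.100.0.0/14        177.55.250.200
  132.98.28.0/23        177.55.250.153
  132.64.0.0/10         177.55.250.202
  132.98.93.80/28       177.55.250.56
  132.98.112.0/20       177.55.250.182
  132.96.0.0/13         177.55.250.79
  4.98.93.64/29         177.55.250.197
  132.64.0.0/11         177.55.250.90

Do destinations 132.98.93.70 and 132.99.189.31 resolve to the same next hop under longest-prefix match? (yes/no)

132.98.93.70: longest match 132.96.0.0/13 -> 177.55.250.79
132.99.189.31: longest match 132.96.0.0/13 -> 177.55.250.79

yes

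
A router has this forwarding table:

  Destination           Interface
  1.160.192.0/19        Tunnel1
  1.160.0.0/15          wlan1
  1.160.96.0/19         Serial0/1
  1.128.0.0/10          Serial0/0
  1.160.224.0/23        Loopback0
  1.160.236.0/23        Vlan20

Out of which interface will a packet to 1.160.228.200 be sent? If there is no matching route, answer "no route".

wlan1

Routes whose prefix contains 1.160.228.200:
  1.128.0.0/10 (1.128.0.0 - 1.191.255.255) -> Serial0/0
  1.160.0.0/15 (1.160.0.0 - 1.161.255.255) -> wlan1
More-specific entries that do NOT match:
  1.160.224.0/23 (1.160.224.0 - 1.160.225.255) does not contain 1.160.228.200
  1.160.236.0/23 (1.160.236.0 - 1.160.237.255) does not contain 1.160.228.200
  1.160.192.0/19 (1.160.192.0 - 1.160.223.255) does not contain 1.160.228.200
  1.160.96.0/19 (1.160.96.0 - 1.160.127.255) does not contain 1.160.228.200
Longest matching prefix is /15 -> interface wlan1.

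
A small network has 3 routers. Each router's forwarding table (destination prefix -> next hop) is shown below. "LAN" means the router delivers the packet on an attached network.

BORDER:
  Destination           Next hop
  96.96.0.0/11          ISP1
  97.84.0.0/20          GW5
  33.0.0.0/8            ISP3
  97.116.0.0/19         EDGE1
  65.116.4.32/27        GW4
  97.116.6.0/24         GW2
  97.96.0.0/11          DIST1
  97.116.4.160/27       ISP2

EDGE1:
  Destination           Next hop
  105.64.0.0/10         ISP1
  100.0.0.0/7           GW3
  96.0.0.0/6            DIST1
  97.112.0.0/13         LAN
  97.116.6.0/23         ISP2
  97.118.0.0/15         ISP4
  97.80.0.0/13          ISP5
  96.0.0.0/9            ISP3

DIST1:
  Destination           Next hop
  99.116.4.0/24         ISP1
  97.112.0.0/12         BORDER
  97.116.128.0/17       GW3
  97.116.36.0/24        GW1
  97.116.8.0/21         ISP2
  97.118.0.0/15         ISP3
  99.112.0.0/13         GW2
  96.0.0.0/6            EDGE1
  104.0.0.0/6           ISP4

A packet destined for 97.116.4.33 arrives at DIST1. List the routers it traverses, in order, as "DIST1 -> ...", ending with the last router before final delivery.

DIST1 -> BORDER -> EDGE1

At DIST1: longest match for 97.116.4.33 is 97.112.0.0/12 -> BORDER
At BORDER: longest match for 97.116.4.33 is 97.116.0.0/19 -> EDGE1
At EDGE1: longest match for 97.116.4.33 is 97.112.0.0/13 -> LAN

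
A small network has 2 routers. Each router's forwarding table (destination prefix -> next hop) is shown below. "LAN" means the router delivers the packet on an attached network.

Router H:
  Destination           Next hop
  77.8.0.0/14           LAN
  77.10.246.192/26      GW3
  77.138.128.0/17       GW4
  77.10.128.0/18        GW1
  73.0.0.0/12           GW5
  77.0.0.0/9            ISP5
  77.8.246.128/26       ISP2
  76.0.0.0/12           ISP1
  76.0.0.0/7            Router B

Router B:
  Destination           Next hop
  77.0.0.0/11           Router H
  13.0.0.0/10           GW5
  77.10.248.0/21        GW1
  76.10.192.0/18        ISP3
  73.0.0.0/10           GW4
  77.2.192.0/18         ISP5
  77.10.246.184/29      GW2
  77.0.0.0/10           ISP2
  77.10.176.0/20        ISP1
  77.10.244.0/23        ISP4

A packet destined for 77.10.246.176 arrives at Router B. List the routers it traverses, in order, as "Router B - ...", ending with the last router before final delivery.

Router B - Router H

At Router B: longest match for 77.10.246.176 is 77.0.0.0/11 -> Router H
At Router H: longest match for 77.10.246.176 is 77.8.0.0/14 -> LAN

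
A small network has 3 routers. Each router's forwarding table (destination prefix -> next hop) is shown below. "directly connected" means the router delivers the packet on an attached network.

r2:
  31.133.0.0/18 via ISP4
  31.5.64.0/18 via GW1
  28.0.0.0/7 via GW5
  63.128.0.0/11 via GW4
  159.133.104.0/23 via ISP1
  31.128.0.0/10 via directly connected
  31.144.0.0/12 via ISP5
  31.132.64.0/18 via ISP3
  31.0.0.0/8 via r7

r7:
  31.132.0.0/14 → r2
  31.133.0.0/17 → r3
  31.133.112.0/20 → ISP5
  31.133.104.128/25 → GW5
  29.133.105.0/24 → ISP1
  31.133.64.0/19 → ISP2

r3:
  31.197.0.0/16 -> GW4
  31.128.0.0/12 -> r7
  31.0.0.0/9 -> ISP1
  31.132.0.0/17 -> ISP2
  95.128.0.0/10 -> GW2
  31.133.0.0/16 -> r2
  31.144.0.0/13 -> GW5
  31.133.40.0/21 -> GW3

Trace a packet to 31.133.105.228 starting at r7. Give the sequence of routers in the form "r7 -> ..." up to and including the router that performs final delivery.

r7 -> r3 -> r2

At r7: longest match for 31.133.105.228 is 31.133.0.0/17 -> r3
At r3: longest match for 31.133.105.228 is 31.133.0.0/16 -> r2
At r2: longest match for 31.133.105.228 is 31.128.0.0/10 -> directly connected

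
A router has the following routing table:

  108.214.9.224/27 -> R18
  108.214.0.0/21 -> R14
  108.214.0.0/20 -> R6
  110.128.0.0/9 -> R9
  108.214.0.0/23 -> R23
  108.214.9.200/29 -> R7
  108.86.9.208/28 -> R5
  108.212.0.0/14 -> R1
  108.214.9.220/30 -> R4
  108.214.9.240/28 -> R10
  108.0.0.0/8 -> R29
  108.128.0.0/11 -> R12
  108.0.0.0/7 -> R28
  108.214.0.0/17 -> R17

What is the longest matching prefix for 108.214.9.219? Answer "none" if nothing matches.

Entries matching 108.214.9.219:
  108.0.0.0/7 (108.0.0.0 - 109.255.255.255)
  108.0.0.0/8 (108.0.0.0 - 108.255.255.255)
  108.212.0.0/14 (108.212.0.0 - 108.215.255.255)
  108.214.0.0/17 (108.214.0.0 - 108.214.127.255)
  108.214.0.0/20 (108.214.0.0 - 108.214.15.255)
Most specific is 108.214.0.0/20.

108.214.0.0/20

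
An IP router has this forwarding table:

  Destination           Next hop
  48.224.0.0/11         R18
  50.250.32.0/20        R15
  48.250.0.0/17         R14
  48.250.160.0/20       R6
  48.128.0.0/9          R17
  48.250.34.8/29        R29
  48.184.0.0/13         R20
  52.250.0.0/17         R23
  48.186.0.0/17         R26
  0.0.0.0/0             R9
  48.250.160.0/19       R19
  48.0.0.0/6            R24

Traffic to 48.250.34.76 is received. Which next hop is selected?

R14

Routes whose prefix contains 48.250.34.76:
  0.0.0.0/0 (default, matches everything) -> R9
  48.0.0.0/6 (48.0.0.0 - 51.255.255.255) -> R24
  48.128.0.0/9 (48.128.0.0 - 48.255.255.255) -> R17
  48.224.0.0/11 (48.224.0.0 - 48.255.255.255) -> R18
  48.250.0.0/17 (48.250.0.0 - 48.250.127.255) -> R14
More-specific entries that do NOT match:
  48.250.34.8/29 (48.250.34.8 - 48.250.34.15) does not contain 48.250.34.76
  50.250.32.0/20 (50.250.32.0 - 50.250.47.255) does not contain 48.250.34.76
  48.250.160.0/20 (48.250.160.0 - 48.250.175.255) does not contain 48.250.34.76
  48.250.160.0/19 (48.250.160.0 - 48.250.191.255) does not contain 48.250.34.76
Longest matching prefix is /17 -> next hop R14.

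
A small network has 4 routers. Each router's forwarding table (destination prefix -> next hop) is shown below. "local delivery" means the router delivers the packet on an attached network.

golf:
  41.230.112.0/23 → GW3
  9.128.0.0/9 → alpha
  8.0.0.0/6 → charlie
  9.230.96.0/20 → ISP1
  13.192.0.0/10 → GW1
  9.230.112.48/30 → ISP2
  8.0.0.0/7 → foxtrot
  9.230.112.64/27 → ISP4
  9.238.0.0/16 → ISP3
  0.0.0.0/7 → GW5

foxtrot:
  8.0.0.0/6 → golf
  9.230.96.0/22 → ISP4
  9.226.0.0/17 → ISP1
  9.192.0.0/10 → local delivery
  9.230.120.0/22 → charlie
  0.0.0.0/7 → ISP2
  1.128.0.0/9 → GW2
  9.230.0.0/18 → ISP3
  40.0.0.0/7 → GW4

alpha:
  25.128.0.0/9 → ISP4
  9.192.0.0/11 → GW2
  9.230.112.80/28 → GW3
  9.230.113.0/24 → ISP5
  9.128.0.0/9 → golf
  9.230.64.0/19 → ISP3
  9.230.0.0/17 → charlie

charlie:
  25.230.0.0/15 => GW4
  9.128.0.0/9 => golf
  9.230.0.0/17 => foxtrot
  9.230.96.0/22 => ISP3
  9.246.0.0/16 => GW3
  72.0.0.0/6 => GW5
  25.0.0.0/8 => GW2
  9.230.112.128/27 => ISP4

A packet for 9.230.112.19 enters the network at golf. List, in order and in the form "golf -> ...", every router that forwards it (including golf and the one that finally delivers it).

At golf: longest match for 9.230.112.19 is 9.128.0.0/9 -> alpha
At alpha: longest match for 9.230.112.19 is 9.230.0.0/17 -> charlie
At charlie: longest match for 9.230.112.19 is 9.230.0.0/17 -> foxtrot
At foxtrot: longest match for 9.230.112.19 is 9.192.0.0/10 -> local delivery

golf -> alpha -> charlie -> foxtrot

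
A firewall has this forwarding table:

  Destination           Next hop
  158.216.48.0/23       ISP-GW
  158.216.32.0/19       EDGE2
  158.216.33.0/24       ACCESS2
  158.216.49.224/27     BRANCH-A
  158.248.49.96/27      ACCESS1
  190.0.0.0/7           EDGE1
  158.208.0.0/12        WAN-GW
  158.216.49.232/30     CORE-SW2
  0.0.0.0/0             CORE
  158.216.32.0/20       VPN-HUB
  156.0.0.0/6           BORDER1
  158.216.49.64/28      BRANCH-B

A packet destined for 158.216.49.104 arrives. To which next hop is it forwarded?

ISP-GW

Routes whose prefix contains 158.216.49.104:
  0.0.0.0/0 (default, matches everything) -> CORE
  156.0.0.0/6 (156.0.0.0 - 159.255.255.255) -> BORDER1
  158.208.0.0/12 (158.208.0.0 - 158.223.255.255) -> WAN-GW
  158.216.32.0/19 (158.216.32.0 - 158.216.63.255) -> EDGE2
  158.216.48.0/23 (158.216.48.0 - 158.216.49.255) -> ISP-GW
More-specific entries that do NOT match:
  158.216.49.232/30 (158.216.49.232 - 158.216.49.235) does not contain 158.216.49.104
  158.216.49.64/28 (158.216.49.64 - 158.216.49.79) does not contain 158.216.49.104
  158.216.49.224/27 (158.216.49.224 - 158.216.49.255) does not contain 158.216.49.104
  158.248.49.96/27 (158.248.49.96 - 158.248.49.127) does not contain 158.216.49.104
  158.216.33.0/24 (158.216.33.0 - 158.216.33.255) does not contain 158.216.49.104
Longest matching prefix is /23 -> next hop ISP-GW.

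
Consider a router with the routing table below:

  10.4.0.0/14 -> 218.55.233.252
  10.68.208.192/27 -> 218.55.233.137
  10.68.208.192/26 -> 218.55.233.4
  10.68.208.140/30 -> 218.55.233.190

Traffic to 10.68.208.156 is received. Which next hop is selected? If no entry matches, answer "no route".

No entry's prefix contains 10.68.208.156; there is no default route.

no route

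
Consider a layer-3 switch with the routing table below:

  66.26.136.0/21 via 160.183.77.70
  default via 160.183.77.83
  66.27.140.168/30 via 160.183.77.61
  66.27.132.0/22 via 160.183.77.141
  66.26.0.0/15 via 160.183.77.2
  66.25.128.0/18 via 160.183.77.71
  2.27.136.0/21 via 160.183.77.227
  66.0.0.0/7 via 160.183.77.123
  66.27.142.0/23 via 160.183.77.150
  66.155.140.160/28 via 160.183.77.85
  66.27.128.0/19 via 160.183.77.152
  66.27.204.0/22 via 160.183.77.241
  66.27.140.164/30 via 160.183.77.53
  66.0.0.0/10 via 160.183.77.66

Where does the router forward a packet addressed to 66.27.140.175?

160.183.77.152

Routes whose prefix contains 66.27.140.175:
  0.0.0.0/0 (default, matches everything) -> 160.183.77.83
  66.0.0.0/7 (66.0.0.0 - 67.255.255.255) -> 160.183.77.123
  66.0.0.0/10 (66.0.0.0 - 66.63.255.255) -> 160.183.77.66
  66.26.0.0/15 (66.26.0.0 - 66.27.255.255) -> 160.183.77.2
  66.27.128.0/19 (66.27.128.0 - 66.27.159.255) -> 160.183.77.152
More-specific entries that do NOT match:
  66.27.140.168/30 (66.27.140.168 - 66.27.140.171) does not contain 66.27.140.175
  66.27.140.164/30 (66.27.140.164 - 66.27.140.167) does not contain 66.27.140.175
  66.155.140.160/28 (66.155.140.160 - 66.155.140.175) does not contain 66.27.140.175
  66.27.142.0/23 (66.27.142.0 - 66.27.143.255) does not contain 66.27.140.175
  66.27.132.0/22 (66.27.132.0 - 66.27.135.255) does not contain 66.27.140.175
  66.27.204.0/22 (66.27.204.0 - 66.27.207.255) does not contain 66.27.140.175
  66.26.136.0/21 (66.26.136.0 - 66.26.143.255) does not contain 66.27.140.175
  2.27.136.0/21 (2.27.136.0 - 2.27.143.255) does not contain 66.27.140.175
Longest matching prefix is /19 -> next hop 160.183.77.152.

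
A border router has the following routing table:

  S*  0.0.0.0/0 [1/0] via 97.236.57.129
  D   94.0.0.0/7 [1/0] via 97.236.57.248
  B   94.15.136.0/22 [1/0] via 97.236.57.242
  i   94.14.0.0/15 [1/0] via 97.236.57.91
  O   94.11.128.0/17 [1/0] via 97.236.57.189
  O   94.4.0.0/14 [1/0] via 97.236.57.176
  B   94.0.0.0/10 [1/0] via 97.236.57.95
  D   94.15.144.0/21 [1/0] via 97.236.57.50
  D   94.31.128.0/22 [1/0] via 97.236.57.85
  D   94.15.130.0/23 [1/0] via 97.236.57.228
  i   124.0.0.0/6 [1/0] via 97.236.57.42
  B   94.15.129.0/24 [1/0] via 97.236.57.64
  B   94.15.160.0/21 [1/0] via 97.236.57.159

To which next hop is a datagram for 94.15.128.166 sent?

Routes whose prefix contains 94.15.128.166:
  0.0.0.0/0 (default, matches everything) -> 97.236.57.129
  94.0.0.0/7 (94.0.0.0 - 95.255.255.255) -> 97.236.57.248
  94.0.0.0/10 (94.0.0.0 - 94.63.255.255) -> 97.236.57.95
  94.14.0.0/15 (94.14.0.0 - 94.15.255.255) -> 97.236.57.91
More-specific entries that do NOT match:
  94.15.129.0/24 (94.15.129.0 - 94.15.129.255) does not contain 94.15.128.166
  94.15.130.0/23 (94.15.130.0 - 94.15.131.255) does not contain 94.15.128.166
  94.15.136.0/22 (94.15.136.0 - 94.15.139.255) does not contain 94.15.128.166
  94.31.128.0/22 (94.31.128.0 - 94.31.131.255) does not contain 94.15.128.166
  94.15.144.0/21 (94.15.144.0 - 94.15.151.255) does not contain 94.15.128.166
  94.15.160.0/21 (94.15.160.0 - 94.15.167.255) does not contain 94.15.128.166
  94.11.128.0/17 (94.11.128.0 - 94.11.255.255) does not contain 94.15.128.166
Longest matching prefix is /15 -> next hop 97.236.57.91.

97.236.57.91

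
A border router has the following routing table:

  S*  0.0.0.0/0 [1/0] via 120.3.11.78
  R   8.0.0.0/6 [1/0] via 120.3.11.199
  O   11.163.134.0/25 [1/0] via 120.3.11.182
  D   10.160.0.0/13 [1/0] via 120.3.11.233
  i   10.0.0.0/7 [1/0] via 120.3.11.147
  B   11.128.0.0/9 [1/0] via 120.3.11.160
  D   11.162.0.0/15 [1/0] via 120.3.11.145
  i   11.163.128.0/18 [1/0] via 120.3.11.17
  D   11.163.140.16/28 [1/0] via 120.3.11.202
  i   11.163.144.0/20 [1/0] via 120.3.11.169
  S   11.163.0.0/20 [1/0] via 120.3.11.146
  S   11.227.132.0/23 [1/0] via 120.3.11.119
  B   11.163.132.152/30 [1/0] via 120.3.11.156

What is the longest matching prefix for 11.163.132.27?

11.163.128.0/18

Entries matching 11.163.132.27:
  0.0.0.0/0 (default, matches everything)
  8.0.0.0/6 (8.0.0.0 - 11.255.255.255)
  10.0.0.0/7 (10.0.0.0 - 11.255.255.255)
  11.128.0.0/9 (11.128.0.0 - 11.255.255.255)
  11.162.0.0/15 (11.162.0.0 - 11.163.255.255)
  11.163.128.0/18 (11.163.128.0 - 11.163.191.255)
Most specific is 11.163.128.0/18.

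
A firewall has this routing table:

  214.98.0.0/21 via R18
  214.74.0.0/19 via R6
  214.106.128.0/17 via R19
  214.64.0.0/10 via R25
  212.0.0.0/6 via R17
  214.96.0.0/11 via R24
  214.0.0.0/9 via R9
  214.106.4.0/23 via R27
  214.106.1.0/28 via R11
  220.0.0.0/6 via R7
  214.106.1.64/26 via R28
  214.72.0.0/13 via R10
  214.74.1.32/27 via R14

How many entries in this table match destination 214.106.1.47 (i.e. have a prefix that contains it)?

4

Prefixes containing 214.106.1.47:
  212.0.0.0/6 (212.0.0.0 - 215.255.255.255)
  214.0.0.0/9 (214.0.0.0 - 214.127.255.255)
  214.64.0.0/10 (214.64.0.0 - 214.127.255.255)
  214.96.0.0/11 (214.96.0.0 - 214.127.255.255)
Total matching entries: 4.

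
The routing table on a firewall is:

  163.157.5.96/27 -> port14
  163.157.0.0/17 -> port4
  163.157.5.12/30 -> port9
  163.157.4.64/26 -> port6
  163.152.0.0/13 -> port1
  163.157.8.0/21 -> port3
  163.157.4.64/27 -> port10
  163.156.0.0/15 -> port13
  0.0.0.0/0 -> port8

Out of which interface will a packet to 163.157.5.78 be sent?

Routes whose prefix contains 163.157.5.78:
  0.0.0.0/0 (default, matches everything) -> port8
  163.152.0.0/13 (163.152.0.0 - 163.159.255.255) -> port1
  163.156.0.0/15 (163.156.0.0 - 163.157.255.255) -> port13
  163.157.0.0/17 (163.157.0.0 - 163.157.127.255) -> port4
More-specific entries that do NOT match:
  163.157.5.12/30 (163.157.5.12 - 163.157.5.15) does not contain 163.157.5.78
  163.157.5.96/27 (163.157.5.96 - 163.157.5.127) does not contain 163.157.5.78
  163.157.4.64/27 (163.157.4.64 - 163.157.4.95) does not contain 163.157.5.78
  163.157.4.64/26 (163.157.4.64 - 163.157.4.127) does not contain 163.157.5.78
  163.157.8.0/21 (163.157.8.0 - 163.157.15.255) does not contain 163.157.5.78
Longest matching prefix is /17 -> interface port4.

port4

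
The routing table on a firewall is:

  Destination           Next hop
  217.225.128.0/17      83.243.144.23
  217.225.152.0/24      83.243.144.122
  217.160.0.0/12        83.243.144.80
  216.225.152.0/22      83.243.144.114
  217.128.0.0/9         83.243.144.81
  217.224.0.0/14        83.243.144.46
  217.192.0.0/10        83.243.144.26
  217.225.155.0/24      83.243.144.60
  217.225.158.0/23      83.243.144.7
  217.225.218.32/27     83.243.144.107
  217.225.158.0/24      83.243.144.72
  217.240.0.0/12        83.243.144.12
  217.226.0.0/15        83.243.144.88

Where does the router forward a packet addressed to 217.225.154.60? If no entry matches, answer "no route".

83.243.144.23

Routes whose prefix contains 217.225.154.60:
  217.128.0.0/9 (217.128.0.0 - 217.255.255.255) -> 83.243.144.81
  217.192.0.0/10 (217.192.0.0 - 217.255.255.255) -> 83.243.144.26
  217.224.0.0/14 (217.224.0.0 - 217.227.255.255) -> 83.243.144.46
  217.225.128.0/17 (217.225.128.0 - 217.225.255.255) -> 83.243.144.23
More-specific entries that do NOT match:
  217.225.218.32/27 (217.225.218.32 - 217.225.218.63) does not contain 217.225.154.60
  217.225.152.0/24 (217.225.152.0 - 217.225.152.255) does not contain 217.225.154.60
  217.225.155.0/24 (217.225.155.0 - 217.225.155.255) does not contain 217.225.154.60
  217.225.158.0/24 (217.225.158.0 - 217.225.158.255) does not contain 217.225.154.60
  217.225.158.0/23 (217.225.158.0 - 217.225.159.255) does not contain 217.225.154.60
  216.225.152.0/22 (216.225.152.0 - 216.225.155.255) does not contain 217.225.154.60
Longest matching prefix is /17 -> next hop 83.243.144.23.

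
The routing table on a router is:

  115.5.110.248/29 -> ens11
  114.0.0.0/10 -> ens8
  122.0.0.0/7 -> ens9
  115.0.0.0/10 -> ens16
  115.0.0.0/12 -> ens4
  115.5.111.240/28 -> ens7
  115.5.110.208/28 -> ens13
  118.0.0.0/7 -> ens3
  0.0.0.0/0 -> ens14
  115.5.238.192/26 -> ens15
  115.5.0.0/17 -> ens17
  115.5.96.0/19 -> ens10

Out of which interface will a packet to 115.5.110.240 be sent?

Routes whose prefix contains 115.5.110.240:
  0.0.0.0/0 (default, matches everything) -> ens14
  115.0.0.0/10 (115.0.0.0 - 115.63.255.255) -> ens16
  115.0.0.0/12 (115.0.0.0 - 115.15.255.255) -> ens4
  115.5.0.0/17 (115.5.0.0 - 115.5.127.255) -> ens17
  115.5.96.0/19 (115.5.96.0 - 115.5.127.255) -> ens10
More-specific entries that do NOT match:
  115.5.110.248/29 (115.5.110.248 - 115.5.110.255) does not contain 115.5.110.240
  115.5.111.240/28 (115.5.111.240 - 115.5.111.255) does not contain 115.5.110.240
  115.5.110.208/28 (115.5.110.208 - 115.5.110.223) does not contain 115.5.110.240
  115.5.238.192/26 (115.5.238.192 - 115.5.238.255) does not contain 115.5.110.240
Longest matching prefix is /19 -> interface ens10.

ens10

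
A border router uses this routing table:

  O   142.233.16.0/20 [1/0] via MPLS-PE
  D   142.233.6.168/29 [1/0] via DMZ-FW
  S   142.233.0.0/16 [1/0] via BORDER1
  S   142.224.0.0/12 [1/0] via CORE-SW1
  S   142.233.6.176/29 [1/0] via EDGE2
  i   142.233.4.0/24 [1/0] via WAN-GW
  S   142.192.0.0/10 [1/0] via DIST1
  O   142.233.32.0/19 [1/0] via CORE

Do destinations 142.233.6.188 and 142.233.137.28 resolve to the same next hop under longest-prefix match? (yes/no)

yes

142.233.6.188: longest match 142.233.0.0/16 -> BORDER1
142.233.137.28: longest match 142.233.0.0/16 -> BORDER1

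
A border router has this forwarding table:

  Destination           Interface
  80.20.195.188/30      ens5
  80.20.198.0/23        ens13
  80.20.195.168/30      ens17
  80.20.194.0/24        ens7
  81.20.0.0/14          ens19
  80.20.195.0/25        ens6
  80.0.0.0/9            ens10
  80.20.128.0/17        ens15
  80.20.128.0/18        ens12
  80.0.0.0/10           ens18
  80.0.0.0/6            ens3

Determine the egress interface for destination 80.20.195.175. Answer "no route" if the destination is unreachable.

Routes whose prefix contains 80.20.195.175:
  80.0.0.0/6 (80.0.0.0 - 83.255.255.255) -> ens3
  80.0.0.0/9 (80.0.0.0 - 80.127.255.255) -> ens10
  80.0.0.0/10 (80.0.0.0 - 80.63.255.255) -> ens18
  80.20.128.0/17 (80.20.128.0 - 80.20.255.255) -> ens15
More-specific entries that do NOT match:
  80.20.195.188/30 (80.20.195.188 - 80.20.195.191) does not contain 80.20.195.175
  80.20.195.168/30 (80.20.195.168 - 80.20.195.171) does not contain 80.20.195.175
  80.20.195.0/25 (80.20.195.0 - 80.20.195.127) does not contain 80.20.195.175
  80.20.194.0/24 (80.20.194.0 - 80.20.194.255) does not contain 80.20.195.175
  80.20.198.0/23 (80.20.198.0 - 80.20.199.255) does not contain 80.20.195.175
  80.20.128.0/18 (80.20.128.0 - 80.20.191.255) does not contain 80.20.195.175
Longest matching prefix is /17 -> interface ens15.

ens15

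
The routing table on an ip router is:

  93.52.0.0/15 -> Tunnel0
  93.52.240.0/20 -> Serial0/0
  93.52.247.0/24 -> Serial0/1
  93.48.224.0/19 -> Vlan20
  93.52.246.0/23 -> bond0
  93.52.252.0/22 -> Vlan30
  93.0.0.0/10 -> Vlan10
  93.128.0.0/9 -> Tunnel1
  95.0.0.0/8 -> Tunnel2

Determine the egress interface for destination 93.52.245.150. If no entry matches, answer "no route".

Routes whose prefix contains 93.52.245.150:
  93.0.0.0/10 (93.0.0.0 - 93.63.255.255) -> Vlan10
  93.52.0.0/15 (93.52.0.0 - 93.53.255.255) -> Tunnel0
  93.52.240.0/20 (93.52.240.0 - 93.52.255.255) -> Serial0/0
More-specific entries that do NOT match:
  93.52.247.0/24 (93.52.247.0 - 93.52.247.255) does not contain 93.52.245.150
  93.52.246.0/23 (93.52.246.0 - 93.52.247.255) does not contain 93.52.245.150
  93.52.252.0/22 (93.52.252.0 - 93.52.255.255) does not contain 93.52.245.150
Longest matching prefix is /20 -> interface Serial0/0.

Serial0/0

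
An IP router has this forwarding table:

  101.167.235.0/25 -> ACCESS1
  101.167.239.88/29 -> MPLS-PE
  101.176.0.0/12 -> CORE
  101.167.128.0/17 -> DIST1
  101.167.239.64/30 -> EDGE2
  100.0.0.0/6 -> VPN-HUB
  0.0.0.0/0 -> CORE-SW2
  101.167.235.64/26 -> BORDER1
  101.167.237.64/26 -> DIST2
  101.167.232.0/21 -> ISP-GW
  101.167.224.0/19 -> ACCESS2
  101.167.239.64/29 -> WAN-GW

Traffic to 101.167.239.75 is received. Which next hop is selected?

Routes whose prefix contains 101.167.239.75:
  0.0.0.0/0 (default, matches everything) -> CORE-SW2
  100.0.0.0/6 (100.0.0.0 - 103.255.255.255) -> VPN-HUB
  101.167.128.0/17 (101.167.128.0 - 101.167.255.255) -> DIST1
  101.167.224.0/19 (101.167.224.0 - 101.167.255.255) -> ACCESS2
  101.167.232.0/21 (101.167.232.0 - 101.167.239.255) -> ISP-GW
More-specific entries that do NOT match:
  101.167.239.64/30 (101.167.239.64 - 101.167.239.67) does not contain 101.167.239.75
  101.167.239.88/29 (101.167.239.88 - 101.167.239.95) does not contain 101.167.239.75
  101.167.239.64/29 (101.167.239.64 - 101.167.239.71) does not contain 101.167.239.75
  101.167.235.64/26 (101.167.235.64 - 101.167.235.127) does not contain 101.167.239.75
  101.167.237.64/26 (101.167.237.64 - 101.167.237.127) does not contain 101.167.239.75
  101.167.235.0/25 (101.167.235.0 - 101.167.235.127) does not contain 101.167.239.75
Longest matching prefix is /21 -> next hop ISP-GW.

ISP-GW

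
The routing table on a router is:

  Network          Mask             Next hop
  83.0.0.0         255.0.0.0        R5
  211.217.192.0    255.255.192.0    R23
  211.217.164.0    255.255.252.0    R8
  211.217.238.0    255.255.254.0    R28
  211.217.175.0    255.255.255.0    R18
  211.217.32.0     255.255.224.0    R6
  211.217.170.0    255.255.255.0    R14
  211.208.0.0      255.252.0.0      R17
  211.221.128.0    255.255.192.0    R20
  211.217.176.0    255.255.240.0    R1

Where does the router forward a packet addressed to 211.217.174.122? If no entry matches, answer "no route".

no route

No entry's prefix contains 211.217.174.122; there is no default route.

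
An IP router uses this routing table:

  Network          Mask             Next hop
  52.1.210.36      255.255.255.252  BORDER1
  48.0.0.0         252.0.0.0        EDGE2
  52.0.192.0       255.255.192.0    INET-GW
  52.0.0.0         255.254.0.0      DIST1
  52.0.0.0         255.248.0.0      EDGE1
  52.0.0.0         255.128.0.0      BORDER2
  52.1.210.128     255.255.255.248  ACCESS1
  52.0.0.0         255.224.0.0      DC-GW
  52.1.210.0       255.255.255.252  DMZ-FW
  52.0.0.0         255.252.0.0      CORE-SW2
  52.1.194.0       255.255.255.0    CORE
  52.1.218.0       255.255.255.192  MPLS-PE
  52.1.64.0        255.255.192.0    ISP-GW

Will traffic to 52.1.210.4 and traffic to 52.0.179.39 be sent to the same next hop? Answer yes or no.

yes

52.1.210.4: longest match 52.0.0.0/15 -> DIST1
52.0.179.39: longest match 52.0.0.0/15 -> DIST1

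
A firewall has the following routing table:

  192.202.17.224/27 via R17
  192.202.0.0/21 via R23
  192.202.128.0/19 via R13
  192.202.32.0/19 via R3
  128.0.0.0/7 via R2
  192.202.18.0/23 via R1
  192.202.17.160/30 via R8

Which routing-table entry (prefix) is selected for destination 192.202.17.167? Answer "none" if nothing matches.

none

192.202.17.167 is outside every listed prefix and there is no default route.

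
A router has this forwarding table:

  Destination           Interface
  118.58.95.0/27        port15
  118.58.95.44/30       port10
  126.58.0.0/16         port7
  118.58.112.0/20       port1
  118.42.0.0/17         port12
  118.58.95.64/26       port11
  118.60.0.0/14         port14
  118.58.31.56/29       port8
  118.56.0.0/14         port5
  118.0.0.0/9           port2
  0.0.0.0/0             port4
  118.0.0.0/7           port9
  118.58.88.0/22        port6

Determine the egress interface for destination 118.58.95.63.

Routes whose prefix contains 118.58.95.63:
  0.0.0.0/0 (default, matches everything) -> port4
  118.0.0.0/7 (118.0.0.0 - 119.255.255.255) -> port9
  118.0.0.0/9 (118.0.0.0 - 118.127.255.255) -> port2
  118.56.0.0/14 (118.56.0.0 - 118.59.255.255) -> port5
More-specific entries that do NOT match:
  118.58.95.44/30 (118.58.95.44 - 118.58.95.47) does not contain 118.58.95.63
  118.58.31.56/29 (118.58.31.56 - 118.58.31.63) does not contain 118.58.95.63
  118.58.95.0/27 (118.58.95.0 - 118.58.95.31) does not contain 118.58.95.63
  118.58.95.64/26 (118.58.95.64 - 118.58.95.127) does not contain 118.58.95.63
  118.58.88.0/22 (118.58.88.0 - 118.58.91.255) does not contain 118.58.95.63
  118.58.112.0/20 (118.58.112.0 - 118.58.127.255) does not contain 118.58.95.63
  118.42.0.0/17 (118.42.0.0 - 118.42.127.255) does not contain 118.58.95.63
  126.58.0.0/16 (126.58.0.0 - 126.58.255.255) does not contain 118.58.95.63
Longest matching prefix is /14 -> interface port5.

port5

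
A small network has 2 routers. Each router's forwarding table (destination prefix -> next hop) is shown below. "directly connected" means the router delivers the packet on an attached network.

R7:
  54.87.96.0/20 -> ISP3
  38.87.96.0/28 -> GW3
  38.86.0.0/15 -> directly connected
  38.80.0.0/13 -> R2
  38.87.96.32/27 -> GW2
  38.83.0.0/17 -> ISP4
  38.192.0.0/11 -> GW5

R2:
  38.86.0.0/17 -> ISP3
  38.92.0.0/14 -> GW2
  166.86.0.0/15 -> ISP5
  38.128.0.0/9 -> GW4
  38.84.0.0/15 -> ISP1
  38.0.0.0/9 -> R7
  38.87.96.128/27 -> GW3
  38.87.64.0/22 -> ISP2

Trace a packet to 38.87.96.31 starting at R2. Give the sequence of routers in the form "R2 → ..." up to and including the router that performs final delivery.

At R2: longest match for 38.87.96.31 is 38.0.0.0/9 -> R7
At R7: longest match for 38.87.96.31 is 38.86.0.0/15 -> directly connected

R2 → R7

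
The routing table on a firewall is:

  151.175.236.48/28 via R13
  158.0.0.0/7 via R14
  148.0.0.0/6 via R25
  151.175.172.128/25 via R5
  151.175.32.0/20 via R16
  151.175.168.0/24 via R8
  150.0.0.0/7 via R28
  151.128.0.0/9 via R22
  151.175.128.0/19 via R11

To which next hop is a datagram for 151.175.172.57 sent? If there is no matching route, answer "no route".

Routes whose prefix contains 151.175.172.57:
  148.0.0.0/6 (148.0.0.0 - 151.255.255.255) -> R25
  150.0.0.0/7 (150.0.0.0 - 151.255.255.255) -> R28
  151.128.0.0/9 (151.128.0.0 - 151.255.255.255) -> R22
More-specific entries that do NOT match:
  151.175.236.48/28 (151.175.236.48 - 151.175.236.63) does not contain 151.175.172.57
  151.175.172.128/25 (151.175.172.128 - 151.175.172.255) does not contain 151.175.172.57
  151.175.168.0/24 (151.175.168.0 - 151.175.168.255) does not contain 151.175.172.57
  151.175.32.0/20 (151.175.32.0 - 151.175.47.255) does not contain 151.175.172.57
  151.175.128.0/19 (151.175.128.0 - 151.175.159.255) does not contain 151.175.172.57
Longest matching prefix is /9 -> next hop R22.

R22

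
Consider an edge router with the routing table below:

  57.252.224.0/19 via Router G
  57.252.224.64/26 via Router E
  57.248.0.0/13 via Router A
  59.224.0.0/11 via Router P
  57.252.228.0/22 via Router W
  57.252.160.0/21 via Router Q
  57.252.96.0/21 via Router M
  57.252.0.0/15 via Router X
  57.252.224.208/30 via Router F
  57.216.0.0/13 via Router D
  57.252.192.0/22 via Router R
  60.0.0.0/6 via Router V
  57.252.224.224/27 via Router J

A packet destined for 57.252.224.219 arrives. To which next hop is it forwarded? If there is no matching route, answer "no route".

Router G

Routes whose prefix contains 57.252.224.219:
  57.248.0.0/13 (57.248.0.0 - 57.255.255.255) -> Router A
  57.252.0.0/15 (57.252.0.0 - 57.253.255.255) -> Router X
  57.252.224.0/19 (57.252.224.0 - 57.252.255.255) -> Router G
More-specific entries that do NOT match:
  57.252.224.208/30 (57.252.224.208 - 57.252.224.211) does not contain 57.252.224.219
  57.252.224.224/27 (57.252.224.224 - 57.252.224.255) does not contain 57.252.224.219
  57.252.224.64/26 (57.252.224.64 - 57.252.224.127) does not contain 57.252.224.219
  57.252.228.0/22 (57.252.228.0 - 57.252.231.255) does not contain 57.252.224.219
  57.252.192.0/22 (57.252.192.0 - 57.252.195.255) does not contain 57.252.224.219
  57.252.160.0/21 (57.252.160.0 - 57.252.167.255) does not contain 57.252.224.219
  57.252.96.0/21 (57.252.96.0 - 57.252.103.255) does not contain 57.252.224.219
Longest matching prefix is /19 -> next hop Router G.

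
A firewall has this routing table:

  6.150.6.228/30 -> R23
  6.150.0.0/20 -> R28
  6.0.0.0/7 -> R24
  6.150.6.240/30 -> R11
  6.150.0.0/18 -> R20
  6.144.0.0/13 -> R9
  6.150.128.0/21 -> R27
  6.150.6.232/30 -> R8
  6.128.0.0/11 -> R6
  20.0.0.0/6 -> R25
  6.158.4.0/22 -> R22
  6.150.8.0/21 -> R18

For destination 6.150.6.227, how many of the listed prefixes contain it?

Prefixes containing 6.150.6.227:
  6.0.0.0/7 (6.0.0.0 - 7.255.255.255)
  6.128.0.0/11 (6.128.0.0 - 6.159.255.255)
  6.144.0.0/13 (6.144.0.0 - 6.151.255.255)
  6.150.0.0/18 (6.150.0.0 - 6.150.63.255)
  6.150.0.0/20 (6.150.0.0 - 6.150.15.255)
Total matching entries: 5.

5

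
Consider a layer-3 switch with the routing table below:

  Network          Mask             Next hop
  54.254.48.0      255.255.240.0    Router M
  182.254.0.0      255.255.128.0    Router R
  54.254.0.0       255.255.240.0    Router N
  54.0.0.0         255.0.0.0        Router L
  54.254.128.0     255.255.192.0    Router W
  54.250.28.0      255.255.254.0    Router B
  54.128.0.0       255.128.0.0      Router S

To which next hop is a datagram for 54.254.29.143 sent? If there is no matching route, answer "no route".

Router S

Routes whose prefix contains 54.254.29.143:
  54.0.0.0/8 (54.0.0.0 - 54.255.255.255) -> Router L
  54.128.0.0/9 (54.128.0.0 - 54.255.255.255) -> Router S
More-specific entries that do NOT match:
  54.250.28.0/23 (54.250.28.0 - 54.250.29.255) does not contain 54.254.29.143
  54.254.48.0/20 (54.254.48.0 - 54.254.63.255) does not contain 54.254.29.143
  54.254.0.0/20 (54.254.0.0 - 54.254.15.255) does not contain 54.254.29.143
  54.254.128.0/18 (54.254.128.0 - 54.254.191.255) does not contain 54.254.29.143
  182.254.0.0/17 (182.254.0.0 - 182.254.127.255) does not contain 54.254.29.143
Longest matching prefix is /9 -> next hop Router S.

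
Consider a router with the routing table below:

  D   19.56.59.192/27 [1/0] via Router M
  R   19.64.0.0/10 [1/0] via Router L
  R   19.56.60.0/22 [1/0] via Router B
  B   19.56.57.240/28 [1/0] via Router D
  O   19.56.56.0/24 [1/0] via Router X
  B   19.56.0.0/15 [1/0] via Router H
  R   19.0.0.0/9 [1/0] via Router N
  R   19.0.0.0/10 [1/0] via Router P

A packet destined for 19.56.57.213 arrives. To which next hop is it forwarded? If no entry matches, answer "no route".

Routes whose prefix contains 19.56.57.213:
  19.0.0.0/9 (19.0.0.0 - 19.127.255.255) -> Router N
  19.0.0.0/10 (19.0.0.0 - 19.63.255.255) -> Router P
  19.56.0.0/15 (19.56.0.0 - 19.57.255.255) -> Router H
More-specific entries that do NOT match:
  19.56.57.240/28 (19.56.57.240 - 19.56.57.255) does not contain 19.56.57.213
  19.56.59.192/27 (19.56.59.192 - 19.56.59.223) does not contain 19.56.57.213
  19.56.56.0/24 (19.56.56.0 - 19.56.56.255) does not contain 19.56.57.213
  19.56.60.0/22 (19.56.60.0 - 19.56.63.255) does not contain 19.56.57.213
Longest matching prefix is /15 -> next hop Router H.

Router H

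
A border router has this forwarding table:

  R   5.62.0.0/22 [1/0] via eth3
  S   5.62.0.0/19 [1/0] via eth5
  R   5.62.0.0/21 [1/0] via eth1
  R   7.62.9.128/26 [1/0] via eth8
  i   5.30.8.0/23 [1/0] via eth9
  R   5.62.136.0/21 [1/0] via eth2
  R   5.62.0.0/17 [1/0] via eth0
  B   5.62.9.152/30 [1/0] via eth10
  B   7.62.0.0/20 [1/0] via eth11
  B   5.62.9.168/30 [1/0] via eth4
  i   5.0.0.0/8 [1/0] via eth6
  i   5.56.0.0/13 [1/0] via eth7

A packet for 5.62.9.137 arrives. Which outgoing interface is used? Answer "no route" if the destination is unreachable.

eth5

Routes whose prefix contains 5.62.9.137:
  5.0.0.0/8 (5.0.0.0 - 5.255.255.255) -> eth6
  5.56.0.0/13 (5.56.0.0 - 5.63.255.255) -> eth7
  5.62.0.0/17 (5.62.0.0 - 5.62.127.255) -> eth0
  5.62.0.0/19 (5.62.0.0 - 5.62.31.255) -> eth5
More-specific entries that do NOT match:
  5.62.9.152/30 (5.62.9.152 - 5.62.9.155) does not contain 5.62.9.137
  5.62.9.168/30 (5.62.9.168 - 5.62.9.171) does not contain 5.62.9.137
  7.62.9.128/26 (7.62.9.128 - 7.62.9.191) does not contain 5.62.9.137
  5.30.8.0/23 (5.30.8.0 - 5.30.9.255) does not contain 5.62.9.137
  5.62.0.0/22 (5.62.0.0 - 5.62.3.255) does not contain 5.62.9.137
  5.62.0.0/21 (5.62.0.0 - 5.62.7.255) does not contain 5.62.9.137
  5.62.136.0/21 (5.62.136.0 - 5.62.143.255) does not contain 5.62.9.137
  7.62.0.0/20 (7.62.0.0 - 7.62.15.255) does not contain 5.62.9.137
Longest matching prefix is /19 -> interface eth5.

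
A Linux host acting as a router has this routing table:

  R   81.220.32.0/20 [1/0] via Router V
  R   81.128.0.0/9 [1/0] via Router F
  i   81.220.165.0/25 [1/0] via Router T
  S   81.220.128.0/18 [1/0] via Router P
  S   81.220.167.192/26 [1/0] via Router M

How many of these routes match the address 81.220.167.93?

Prefixes containing 81.220.167.93:
  81.128.0.0/9 (81.128.0.0 - 81.255.255.255)
  81.220.128.0/18 (81.220.128.0 - 81.220.191.255)
Total matching entries: 2.

2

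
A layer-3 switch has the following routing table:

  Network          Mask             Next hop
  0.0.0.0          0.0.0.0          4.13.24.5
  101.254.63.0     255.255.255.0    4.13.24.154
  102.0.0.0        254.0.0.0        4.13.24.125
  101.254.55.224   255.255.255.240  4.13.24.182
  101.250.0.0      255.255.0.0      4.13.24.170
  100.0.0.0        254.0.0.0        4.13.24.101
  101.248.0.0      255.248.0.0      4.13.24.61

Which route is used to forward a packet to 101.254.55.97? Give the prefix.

101.248.0.0/13

Entries matching 101.254.55.97:
  0.0.0.0/0 (default, matches everything)
  100.0.0.0/7 (100.0.0.0 - 101.255.255.255)
  101.248.0.0/13 (101.248.0.0 - 101.255.255.255)
Most specific is 101.248.0.0/13.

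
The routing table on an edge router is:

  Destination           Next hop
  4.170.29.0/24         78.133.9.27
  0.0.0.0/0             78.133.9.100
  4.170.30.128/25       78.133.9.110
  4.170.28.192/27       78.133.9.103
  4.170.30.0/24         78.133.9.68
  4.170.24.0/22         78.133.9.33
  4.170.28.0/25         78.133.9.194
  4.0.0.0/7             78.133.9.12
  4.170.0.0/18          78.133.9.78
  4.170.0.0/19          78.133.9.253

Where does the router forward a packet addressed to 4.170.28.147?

78.133.9.253

Routes whose prefix contains 4.170.28.147:
  0.0.0.0/0 (default, matches everything) -> 78.133.9.100
  4.0.0.0/7 (4.0.0.0 - 5.255.255.255) -> 78.133.9.12
  4.170.0.0/18 (4.170.0.0 - 4.170.63.255) -> 78.133.9.78
  4.170.0.0/19 (4.170.0.0 - 4.170.31.255) -> 78.133.9.253
More-specific entries that do NOT match:
  4.170.28.192/27 (4.170.28.192 - 4.170.28.223) does not contain 4.170.28.147
  4.170.30.128/25 (4.170.30.128 - 4.170.30.255) does not contain 4.170.28.147
  4.170.28.0/25 (4.170.28.0 - 4.170.28.127) does not contain 4.170.28.147
  4.170.29.0/24 (4.170.29.0 - 4.170.29.255) does not contain 4.170.28.147
  4.170.30.0/24 (4.170.30.0 - 4.170.30.255) does not contain 4.170.28.147
  4.170.24.0/22 (4.170.24.0 - 4.170.27.255) does not contain 4.170.28.147
Longest matching prefix is /19 -> next hop 78.133.9.253.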